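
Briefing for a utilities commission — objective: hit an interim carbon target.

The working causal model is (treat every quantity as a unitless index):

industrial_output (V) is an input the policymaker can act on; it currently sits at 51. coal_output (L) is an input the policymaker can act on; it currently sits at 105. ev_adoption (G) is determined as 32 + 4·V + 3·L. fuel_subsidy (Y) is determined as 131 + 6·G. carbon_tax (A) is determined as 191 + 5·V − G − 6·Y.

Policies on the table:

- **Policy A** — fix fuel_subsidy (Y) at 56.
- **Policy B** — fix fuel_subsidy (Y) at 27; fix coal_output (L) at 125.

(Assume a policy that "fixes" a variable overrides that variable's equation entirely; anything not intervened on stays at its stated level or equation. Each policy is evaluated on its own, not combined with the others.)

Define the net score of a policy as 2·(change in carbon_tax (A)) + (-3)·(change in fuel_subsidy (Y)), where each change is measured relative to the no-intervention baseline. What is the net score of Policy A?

50715

Baseline:
  V = 51
  L = 105
  G = 32 + 4·51 + 3·105 = 551
  Y = 131 + 6·551 = 3437
  A = 191 + 5·51 − 551 − 6·3437 = -20727
Policy A (Y := 56):
  V = 51
  L = 105
  G = 32 + 4·51 + 3·105 = 551
  Y = 56
  A = 191 + 5·51 − 551 − 6·56 = -441
ΔA = -441 − (-20727) = 20286; ΔY = 56 − 3437 = -3381
Score = 2·20286 + (-3)·(-3381) = 50715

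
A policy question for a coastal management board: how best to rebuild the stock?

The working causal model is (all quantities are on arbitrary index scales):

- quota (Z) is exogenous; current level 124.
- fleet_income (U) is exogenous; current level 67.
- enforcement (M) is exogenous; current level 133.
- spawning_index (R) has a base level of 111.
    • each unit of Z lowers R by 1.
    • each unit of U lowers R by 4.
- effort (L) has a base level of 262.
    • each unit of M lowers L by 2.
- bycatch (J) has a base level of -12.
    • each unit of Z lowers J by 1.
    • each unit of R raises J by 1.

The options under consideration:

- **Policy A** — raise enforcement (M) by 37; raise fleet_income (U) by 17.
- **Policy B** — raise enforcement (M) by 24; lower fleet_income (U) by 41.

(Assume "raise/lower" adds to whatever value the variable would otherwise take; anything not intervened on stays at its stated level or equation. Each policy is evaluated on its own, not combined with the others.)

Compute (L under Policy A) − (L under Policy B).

Policy A (M + 37, U + 17):
  M = 133 + 37 = 170
  L = 262 − 2·170 = -78
Policy B (M + 24, U − 41):
  M = 133 + 24 = 157
  L = 262 − 2·157 = -52
L: -78 − (-52) = -26

-26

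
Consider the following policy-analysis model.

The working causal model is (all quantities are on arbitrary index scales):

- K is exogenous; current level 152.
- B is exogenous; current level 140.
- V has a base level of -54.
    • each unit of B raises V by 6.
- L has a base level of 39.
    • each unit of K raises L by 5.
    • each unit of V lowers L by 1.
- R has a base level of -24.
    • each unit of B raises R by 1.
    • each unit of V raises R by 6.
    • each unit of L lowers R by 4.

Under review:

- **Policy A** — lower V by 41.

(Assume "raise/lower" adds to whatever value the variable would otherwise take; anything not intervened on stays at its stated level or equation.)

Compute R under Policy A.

Policy A (V − 41):
  K = 152
  B = 140
  V = -54 + 6·140 (−41 from intervention) = 745
  L = 39 + 5·152 − 745 = 54
  R = -24 + 140 + 6·745 − 4·54 = 4370

4370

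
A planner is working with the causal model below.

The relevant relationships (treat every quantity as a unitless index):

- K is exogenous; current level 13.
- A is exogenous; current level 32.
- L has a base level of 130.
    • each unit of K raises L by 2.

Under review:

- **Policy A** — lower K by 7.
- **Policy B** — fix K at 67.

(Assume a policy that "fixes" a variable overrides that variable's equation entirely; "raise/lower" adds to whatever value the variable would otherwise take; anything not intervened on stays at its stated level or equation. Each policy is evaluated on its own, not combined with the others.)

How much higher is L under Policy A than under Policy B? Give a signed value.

Policy A (K − 7):
  K = 13 − 7 = 6
  L = 130 + 2·6 = 142
Policy B (K := 67):
  K = 67
  L = 130 + 2·67 = 264
L: 142 − 264 = -122

-122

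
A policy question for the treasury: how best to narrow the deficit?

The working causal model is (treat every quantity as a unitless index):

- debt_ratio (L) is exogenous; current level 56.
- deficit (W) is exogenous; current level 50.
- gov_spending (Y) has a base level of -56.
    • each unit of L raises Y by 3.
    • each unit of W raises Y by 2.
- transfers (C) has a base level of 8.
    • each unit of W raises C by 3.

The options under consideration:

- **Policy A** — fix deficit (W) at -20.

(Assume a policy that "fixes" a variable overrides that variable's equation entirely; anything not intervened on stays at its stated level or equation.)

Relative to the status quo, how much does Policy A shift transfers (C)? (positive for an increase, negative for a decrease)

Baseline:
  W = 50
  C = 8 + 3·50 = 158
Policy A (W := -20):
  W = -20
  C = 8 + 3·(-20) = -52
Change in C: -52 − 158 = -210

-210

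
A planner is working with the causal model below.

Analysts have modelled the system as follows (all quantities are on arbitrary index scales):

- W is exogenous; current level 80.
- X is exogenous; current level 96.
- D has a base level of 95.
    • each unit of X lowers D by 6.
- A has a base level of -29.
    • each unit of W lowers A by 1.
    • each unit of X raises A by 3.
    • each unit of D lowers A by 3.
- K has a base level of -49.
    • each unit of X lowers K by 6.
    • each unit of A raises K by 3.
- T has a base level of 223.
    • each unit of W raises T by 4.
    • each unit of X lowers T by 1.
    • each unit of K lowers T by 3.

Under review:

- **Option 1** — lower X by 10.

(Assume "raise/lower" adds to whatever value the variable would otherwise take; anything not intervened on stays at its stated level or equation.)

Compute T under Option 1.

Option 1 (X − 10):
  W = 80
  X = 96 − 10 = 86
  D = 95 − 6·86 = -421
  A = -29 − 80 + 3·86 − 3·(-421) = 1412
  K = -49 − 6·86 + 3·1412 = 3671
  T = 223 + 4·80 − 86 − 3·3671 = -10556

-10556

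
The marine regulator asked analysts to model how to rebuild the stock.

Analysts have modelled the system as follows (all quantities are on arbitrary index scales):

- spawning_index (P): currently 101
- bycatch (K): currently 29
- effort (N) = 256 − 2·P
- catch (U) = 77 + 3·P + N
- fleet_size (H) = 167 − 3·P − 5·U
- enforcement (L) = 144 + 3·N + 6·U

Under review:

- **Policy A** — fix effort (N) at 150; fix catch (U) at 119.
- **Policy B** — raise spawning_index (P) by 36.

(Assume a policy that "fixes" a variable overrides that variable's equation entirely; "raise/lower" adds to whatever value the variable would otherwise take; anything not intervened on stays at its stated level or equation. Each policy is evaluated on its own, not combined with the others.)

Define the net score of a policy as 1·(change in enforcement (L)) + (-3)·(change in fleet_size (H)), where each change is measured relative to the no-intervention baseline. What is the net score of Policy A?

Baseline:
  P = 101
  N = 256 − 2·101 = 54
  U = 77 + 3·101 + 54 = 434
  H = 167 − 3·101 − 5·434 = -2306
  L = 144 + 3·54 + 6·434 = 2910
Policy A (N := 150, U := 119):
  P = 101
  N = 150
  U = 119
  H = 167 − 3·101 − 5·119 = -731
  L = 144 + 3·150 + 6·119 = 1308
ΔL = 1308 − 2910 = -1602; ΔH = -731 − (-2306) = 1575
Score = 1·(-1602) + (-3)·1575 = -6327

-6327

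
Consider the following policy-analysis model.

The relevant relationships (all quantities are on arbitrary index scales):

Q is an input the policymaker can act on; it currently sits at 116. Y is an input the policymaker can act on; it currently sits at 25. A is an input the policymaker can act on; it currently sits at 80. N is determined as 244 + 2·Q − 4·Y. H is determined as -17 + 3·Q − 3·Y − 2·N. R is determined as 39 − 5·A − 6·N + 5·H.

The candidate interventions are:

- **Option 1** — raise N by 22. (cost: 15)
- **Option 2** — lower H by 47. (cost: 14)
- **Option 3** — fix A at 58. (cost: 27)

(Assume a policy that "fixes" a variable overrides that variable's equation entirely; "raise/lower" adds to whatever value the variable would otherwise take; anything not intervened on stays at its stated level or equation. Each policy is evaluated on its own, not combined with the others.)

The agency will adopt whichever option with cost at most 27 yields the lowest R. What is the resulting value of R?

-5449

Option 1 (N + 22):
  Q = 116
  Y = 25
  A = 80
  N = 244 + 2·116 − 4·25 (+22 from intervention) = 398
  H = -17 + 3·116 − 3·25 − 2·398 = -540
  R = 39 − 5·80 − 6·398 + 5·(-540) = -5449
Option 2 (H − 47):
  Q = 116
  Y = 25
  A = 80
  N = 244 + 2·116 − 4·25 = 376
  H = -17 + 3·116 − 3·25 − 2·376 (−47 from intervention) = -543
  R = 39 − 5·80 − 6·376 + 5·(-543) = -5332
Option 3 (A := 58):
  Q = 116
  Y = 25
  A = 58
  N = 244 + 2·116 − 4·25 = 376
  H = -17 + 3·116 − 3·25 − 2·376 = -496
  R = 39 − 5·58 − 6·376 + 5·(-496) = -4987
Comparing — Option 1: R=-5449, Option 2: R=-5332, Option 3: R=-4987. Lowest is -5449 (Option 1).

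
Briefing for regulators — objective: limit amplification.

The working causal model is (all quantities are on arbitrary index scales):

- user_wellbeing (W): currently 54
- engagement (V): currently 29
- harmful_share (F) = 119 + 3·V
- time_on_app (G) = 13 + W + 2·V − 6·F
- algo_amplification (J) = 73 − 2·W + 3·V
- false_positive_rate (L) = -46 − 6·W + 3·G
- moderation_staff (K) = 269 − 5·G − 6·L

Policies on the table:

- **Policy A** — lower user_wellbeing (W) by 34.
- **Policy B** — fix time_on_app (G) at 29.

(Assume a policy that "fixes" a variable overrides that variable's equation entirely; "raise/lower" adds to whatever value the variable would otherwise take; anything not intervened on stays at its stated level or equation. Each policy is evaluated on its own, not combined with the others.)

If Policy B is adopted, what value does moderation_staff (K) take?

1822

Policy B (G := 29):
  W = 54
  V = 29
  F = 119 + 3·29 = 206
  G = 29
  L = -46 − 6·54 + 3·29 = -283
  K = 269 − 5·29 − 6·(-283) = 1822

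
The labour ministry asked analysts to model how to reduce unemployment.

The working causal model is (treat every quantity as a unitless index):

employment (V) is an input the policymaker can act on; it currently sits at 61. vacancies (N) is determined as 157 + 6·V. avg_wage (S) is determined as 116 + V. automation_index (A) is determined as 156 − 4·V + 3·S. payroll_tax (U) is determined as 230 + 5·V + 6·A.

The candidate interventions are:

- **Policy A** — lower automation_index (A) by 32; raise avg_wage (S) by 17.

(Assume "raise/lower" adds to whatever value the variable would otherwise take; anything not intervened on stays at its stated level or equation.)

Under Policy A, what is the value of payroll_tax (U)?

3307

Policy A (A − 32, S + 17):
  V = 61
  S = 116 + 61 (+17 from intervention) = 194
  A = 156 − 4·61 + 3·194 (−32 from intervention) = 462
  U = 230 + 5·61 + 6·462 = 3307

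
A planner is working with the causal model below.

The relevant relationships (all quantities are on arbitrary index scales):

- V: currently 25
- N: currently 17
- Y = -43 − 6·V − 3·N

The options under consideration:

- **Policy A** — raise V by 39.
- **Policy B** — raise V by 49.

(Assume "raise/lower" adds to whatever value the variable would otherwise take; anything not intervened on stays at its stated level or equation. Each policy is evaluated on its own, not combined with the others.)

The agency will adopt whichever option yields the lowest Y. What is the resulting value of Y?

Policy A (V + 39):
  V = 25 + 39 = 64
  N = 17
  Y = -43 − 6·64 − 3·17 = -478
Policy B (V + 49):
  V = 25 + 49 = 74
  N = 17
  Y = -43 − 6·74 − 3·17 = -538
Comparing — Policy A: Y=-478, Policy B: Y=-538. Lowest is -538 (Policy B).

-538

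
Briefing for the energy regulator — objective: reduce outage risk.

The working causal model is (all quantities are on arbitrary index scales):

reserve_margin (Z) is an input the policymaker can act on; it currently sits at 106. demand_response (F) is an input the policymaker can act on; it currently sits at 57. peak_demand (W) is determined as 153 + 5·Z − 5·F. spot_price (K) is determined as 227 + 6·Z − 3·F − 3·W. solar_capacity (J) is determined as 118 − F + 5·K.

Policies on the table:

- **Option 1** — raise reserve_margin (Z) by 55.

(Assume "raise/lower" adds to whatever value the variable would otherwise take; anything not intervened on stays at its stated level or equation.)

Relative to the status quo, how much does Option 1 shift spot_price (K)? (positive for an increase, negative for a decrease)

-495

Baseline:
  Z = 106
  F = 57
  W = 153 + 5·106 − 5·57 = 398
  K = 227 + 6·106 − 3·57 − 3·398 = -502
Option 1 (Z + 55):
  Z = 106 + 55 = 161
  F = 57
  W = 153 + 5·161 − 5·57 = 673
  K = 227 + 6·161 − 3·57 − 3·673 = -997
Change in K: -997 − (-502) = -495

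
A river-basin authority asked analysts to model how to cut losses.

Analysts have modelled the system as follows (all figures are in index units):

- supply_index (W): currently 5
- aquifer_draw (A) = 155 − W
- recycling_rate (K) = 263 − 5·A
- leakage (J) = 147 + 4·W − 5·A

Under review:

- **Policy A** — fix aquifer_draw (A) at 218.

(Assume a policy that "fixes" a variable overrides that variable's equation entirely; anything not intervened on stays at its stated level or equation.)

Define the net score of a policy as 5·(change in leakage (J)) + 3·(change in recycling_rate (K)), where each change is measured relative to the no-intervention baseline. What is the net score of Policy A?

Baseline:
  W = 5
  A = 155 − 5 = 150
  K = 263 − 5·150 = -487
  J = 147 + 4·5 − 5·150 = -583
Policy A (A := 218):
  W = 5
  A = 218
  K = 263 − 5·218 = -827
  J = 147 + 4·5 − 5·218 = -923
ΔJ = -923 − (-583) = -340; ΔK = -827 − (-487) = -340
Score = 5·(-340) + 3·(-340) = -2720

-2720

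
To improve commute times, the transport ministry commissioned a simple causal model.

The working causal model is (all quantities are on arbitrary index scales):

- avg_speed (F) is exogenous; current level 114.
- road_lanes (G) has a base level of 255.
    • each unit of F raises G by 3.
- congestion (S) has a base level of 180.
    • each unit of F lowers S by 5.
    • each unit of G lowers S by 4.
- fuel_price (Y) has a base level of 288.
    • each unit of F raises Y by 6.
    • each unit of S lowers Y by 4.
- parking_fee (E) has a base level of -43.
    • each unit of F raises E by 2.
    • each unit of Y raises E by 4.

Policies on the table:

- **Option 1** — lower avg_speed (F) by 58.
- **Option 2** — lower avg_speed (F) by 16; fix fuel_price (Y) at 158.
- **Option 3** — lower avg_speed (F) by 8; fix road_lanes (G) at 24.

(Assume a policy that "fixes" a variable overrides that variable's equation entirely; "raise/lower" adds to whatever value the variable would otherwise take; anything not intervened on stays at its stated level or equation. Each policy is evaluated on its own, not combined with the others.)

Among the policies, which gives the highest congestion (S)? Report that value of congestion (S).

-446

Option 1 (F − 58):
  F = 114 − 58 = 56
  G = 255 + 3·56 = 423
  S = 180 − 5·56 − 4·423 = -1792
Option 2 (F − 16, Y := 158):
  F = 114 − 16 = 98
  G = 255 + 3·98 = 549
  S = 180 − 5·98 − 4·549 = -2506
Option 3 (F − 8, G := 24):
  F = 114 − 8 = 106
  G = 24
  S = 180 − 5·106 − 4·24 = -446
Comparing — Option 1: S=-1792, Option 2: S=-2506, Option 3: S=-446. Highest is -446 (Option 3).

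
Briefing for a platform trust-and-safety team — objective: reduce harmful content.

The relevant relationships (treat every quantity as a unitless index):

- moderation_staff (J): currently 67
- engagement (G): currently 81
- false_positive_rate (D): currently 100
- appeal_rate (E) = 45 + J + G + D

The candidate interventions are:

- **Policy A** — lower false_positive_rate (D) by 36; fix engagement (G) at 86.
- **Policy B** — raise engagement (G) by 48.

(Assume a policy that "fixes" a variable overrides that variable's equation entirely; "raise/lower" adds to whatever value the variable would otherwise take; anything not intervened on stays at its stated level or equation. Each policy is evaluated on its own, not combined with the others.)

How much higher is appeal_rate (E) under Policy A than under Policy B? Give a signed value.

Policy A (D − 36, G := 86):
  J = 67
  G = 86
  D = 100 − 36 = 64
  E = 45 + 67 + 86 + 64 = 262
Policy B (G + 48):
  J = 67
  G = 81 + 48 = 129
  D = 100
  E = 45 + 67 + 129 + 100 = 341
E: 262 − 341 = -79

-79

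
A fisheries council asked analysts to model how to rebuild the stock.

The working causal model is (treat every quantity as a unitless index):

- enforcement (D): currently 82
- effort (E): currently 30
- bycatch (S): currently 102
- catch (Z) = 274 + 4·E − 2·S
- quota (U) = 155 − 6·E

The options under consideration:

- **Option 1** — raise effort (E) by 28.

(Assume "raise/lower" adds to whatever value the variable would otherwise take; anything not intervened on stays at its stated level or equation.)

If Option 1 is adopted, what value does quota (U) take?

Option 1 (E + 28):
  E = 30 + 28 = 58
  U = 155 − 6·58 = -193

-193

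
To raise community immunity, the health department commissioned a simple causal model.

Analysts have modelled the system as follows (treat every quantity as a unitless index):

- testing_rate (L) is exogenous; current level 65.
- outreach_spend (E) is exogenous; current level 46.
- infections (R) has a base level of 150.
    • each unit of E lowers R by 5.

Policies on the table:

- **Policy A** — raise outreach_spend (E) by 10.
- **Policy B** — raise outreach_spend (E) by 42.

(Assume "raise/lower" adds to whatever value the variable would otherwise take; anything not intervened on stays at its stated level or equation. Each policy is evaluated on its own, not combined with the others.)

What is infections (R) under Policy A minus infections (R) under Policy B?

160

Policy A (E + 10):
  E = 46 + 10 = 56
  R = 150 − 5·56 = -130
Policy B (E + 42):
  E = 46 + 42 = 88
  R = 150 − 5·88 = -290
R: -130 − (-290) = 160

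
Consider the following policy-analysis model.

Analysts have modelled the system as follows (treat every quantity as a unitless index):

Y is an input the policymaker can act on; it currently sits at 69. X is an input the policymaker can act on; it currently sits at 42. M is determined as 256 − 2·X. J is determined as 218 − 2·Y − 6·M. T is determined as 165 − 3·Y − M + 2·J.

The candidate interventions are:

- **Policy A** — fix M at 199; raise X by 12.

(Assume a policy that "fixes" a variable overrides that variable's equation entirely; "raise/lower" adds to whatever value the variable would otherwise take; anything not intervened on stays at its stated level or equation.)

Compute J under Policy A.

-1114

Policy A (M := 199, X + 12):
  Y = 69
  X = 42 + 12 = 54
  M = 199
  J = 218 − 2·69 − 6·199 = -1114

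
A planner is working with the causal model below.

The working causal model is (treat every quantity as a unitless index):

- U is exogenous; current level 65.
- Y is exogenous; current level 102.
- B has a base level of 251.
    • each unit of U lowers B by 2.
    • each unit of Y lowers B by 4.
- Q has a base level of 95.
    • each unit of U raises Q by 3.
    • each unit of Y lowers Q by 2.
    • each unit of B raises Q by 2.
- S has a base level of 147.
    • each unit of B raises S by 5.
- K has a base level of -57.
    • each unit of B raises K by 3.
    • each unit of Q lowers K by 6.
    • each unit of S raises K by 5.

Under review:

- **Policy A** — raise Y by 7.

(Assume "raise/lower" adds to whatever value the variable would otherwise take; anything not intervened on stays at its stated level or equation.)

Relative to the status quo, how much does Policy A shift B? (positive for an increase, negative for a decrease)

Baseline:
  U = 65
  Y = 102
  B = 251 − 2·65 − 4·102 = -287
Policy A (Y + 7):
  U = 65
  Y = 102 + 7 = 109
  B = 251 − 2·65 − 4·109 = -315
Change in B: -315 − (-287) = -28

-28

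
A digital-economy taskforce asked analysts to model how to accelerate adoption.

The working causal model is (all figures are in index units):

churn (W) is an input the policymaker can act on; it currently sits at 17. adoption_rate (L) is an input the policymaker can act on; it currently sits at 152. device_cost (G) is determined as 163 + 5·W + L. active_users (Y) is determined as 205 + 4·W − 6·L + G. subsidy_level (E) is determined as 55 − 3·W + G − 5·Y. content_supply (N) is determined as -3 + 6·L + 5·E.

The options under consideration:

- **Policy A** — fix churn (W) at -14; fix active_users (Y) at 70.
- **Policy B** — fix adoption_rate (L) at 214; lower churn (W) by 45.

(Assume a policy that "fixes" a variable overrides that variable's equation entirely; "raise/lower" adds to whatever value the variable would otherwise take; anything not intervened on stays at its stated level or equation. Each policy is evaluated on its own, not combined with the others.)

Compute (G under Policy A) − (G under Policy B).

Policy A (W := -14, Y := 70):
  W = -14
  L = 152
  G = 163 + 5·(-14) + 152 = 245
Policy B (L := 214, W − 45):
  W = 17 − 45 = -28
  L = 214
  G = 163 + 5·(-28) + 214 = 237
G: 245 − 237 = 8

8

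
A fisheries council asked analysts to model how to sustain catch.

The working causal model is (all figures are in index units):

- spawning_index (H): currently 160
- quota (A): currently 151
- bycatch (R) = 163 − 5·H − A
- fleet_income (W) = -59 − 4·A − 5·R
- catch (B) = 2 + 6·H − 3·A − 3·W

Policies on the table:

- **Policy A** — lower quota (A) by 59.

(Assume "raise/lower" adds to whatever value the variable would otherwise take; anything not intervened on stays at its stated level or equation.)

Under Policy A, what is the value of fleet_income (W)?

3218

Policy A (A − 59):
  H = 160
  A = 151 − 59 = 92
  R = 163 − 5·160 − 92 = -729
  W = -59 − 4·92 − 5·(-729) = 3218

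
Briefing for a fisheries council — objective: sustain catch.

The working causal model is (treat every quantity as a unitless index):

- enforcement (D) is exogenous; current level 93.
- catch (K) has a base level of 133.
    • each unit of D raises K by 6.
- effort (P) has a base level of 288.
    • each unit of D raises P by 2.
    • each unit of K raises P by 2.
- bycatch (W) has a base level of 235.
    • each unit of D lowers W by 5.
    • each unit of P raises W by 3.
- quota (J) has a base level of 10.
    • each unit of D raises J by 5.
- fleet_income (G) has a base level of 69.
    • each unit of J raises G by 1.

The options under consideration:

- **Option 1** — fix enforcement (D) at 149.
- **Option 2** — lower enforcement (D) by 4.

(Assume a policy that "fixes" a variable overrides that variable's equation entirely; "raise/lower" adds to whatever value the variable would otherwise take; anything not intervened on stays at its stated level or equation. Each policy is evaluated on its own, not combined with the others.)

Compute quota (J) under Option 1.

Option 1 (D := 149):
  D = 149
  J = 10 + 5·149 = 755

755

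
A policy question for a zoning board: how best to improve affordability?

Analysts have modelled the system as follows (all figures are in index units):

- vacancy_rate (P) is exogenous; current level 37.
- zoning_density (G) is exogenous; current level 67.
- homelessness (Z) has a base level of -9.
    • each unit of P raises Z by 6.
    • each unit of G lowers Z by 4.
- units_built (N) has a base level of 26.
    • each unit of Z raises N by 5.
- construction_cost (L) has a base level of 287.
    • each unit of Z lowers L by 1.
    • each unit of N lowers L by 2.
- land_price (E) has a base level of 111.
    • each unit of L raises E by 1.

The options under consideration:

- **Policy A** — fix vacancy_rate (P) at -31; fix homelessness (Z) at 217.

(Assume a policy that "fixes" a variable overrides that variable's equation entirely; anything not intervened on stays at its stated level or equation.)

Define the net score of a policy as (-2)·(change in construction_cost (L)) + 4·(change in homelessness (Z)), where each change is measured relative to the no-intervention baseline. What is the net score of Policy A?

Baseline:
  P = 37
  G = 67
  Z = -9 + 6·37 − 4·67 = -55
  N = 26 + 5·(-55) = -249
  L = 287 − (-55) − 2·(-249) = 840
Policy A (P := -31, Z := 217):
  P = -31
  G = 67
  Z = 217
  N = 26 + 5·217 = 1111
  L = 287 − 217 − 2·1111 = -2152
ΔL = -2152 − 840 = -2992; ΔZ = 217 − (-55) = 272
Score = (-2)·(-2992) + 4·272 = 7072

7072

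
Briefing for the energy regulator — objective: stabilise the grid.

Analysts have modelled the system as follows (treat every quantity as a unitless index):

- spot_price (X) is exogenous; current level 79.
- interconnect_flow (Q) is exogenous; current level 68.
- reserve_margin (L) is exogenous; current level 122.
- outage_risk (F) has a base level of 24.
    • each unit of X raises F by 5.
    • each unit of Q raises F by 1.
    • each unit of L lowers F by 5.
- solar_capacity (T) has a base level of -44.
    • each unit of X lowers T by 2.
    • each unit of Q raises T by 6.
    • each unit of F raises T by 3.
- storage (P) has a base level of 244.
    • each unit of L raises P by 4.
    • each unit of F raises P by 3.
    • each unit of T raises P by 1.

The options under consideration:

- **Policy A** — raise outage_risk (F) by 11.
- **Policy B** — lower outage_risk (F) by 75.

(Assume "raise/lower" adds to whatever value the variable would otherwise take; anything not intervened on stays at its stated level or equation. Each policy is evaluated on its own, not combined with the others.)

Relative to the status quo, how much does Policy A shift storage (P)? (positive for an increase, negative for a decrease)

Baseline:
  X = 79
  Q = 68
  L = 122
  F = 24 + 5·79 + 68 − 5·122 = -123
  T = -44 − 2·79 + 6·68 + 3·(-123) = -163
  P = 244 + 4·122 + 3·(-123) + (-163) = 200
Policy A (F + 11):
  X = 79
  Q = 68
  L = 122
  F = 24 + 5·79 + 68 − 5·122 (+11 from intervention) = -112
  T = -44 − 2·79 + 6·68 + 3·(-112) = -130
  P = 244 + 4·122 + 3·(-112) + (-130) = 266
Change in P: 266 − 200 = 66

66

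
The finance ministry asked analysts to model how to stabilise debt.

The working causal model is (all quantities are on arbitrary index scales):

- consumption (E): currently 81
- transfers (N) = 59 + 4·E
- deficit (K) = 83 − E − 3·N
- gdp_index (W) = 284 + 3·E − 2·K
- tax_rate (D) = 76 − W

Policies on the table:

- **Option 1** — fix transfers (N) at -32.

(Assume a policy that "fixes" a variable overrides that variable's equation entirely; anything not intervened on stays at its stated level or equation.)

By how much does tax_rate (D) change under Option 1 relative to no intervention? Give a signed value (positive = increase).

Baseline:
  E = 81
  N = 59 + 4·81 = 383
  K = 83 − 81 − 3·383 = -1147
  W = 284 + 3·81 − 2·(-1147) = 2821
  D = 76 − 2821 = -2745
Option 1 (N := -32):
  E = 81
  N = -32
  K = 83 − 81 − 3·(-32) = 98
  W = 284 + 3·81 − 2·98 = 331
  D = 76 − 331 = -255
Change in D: -255 − (-2745) = 2490

2490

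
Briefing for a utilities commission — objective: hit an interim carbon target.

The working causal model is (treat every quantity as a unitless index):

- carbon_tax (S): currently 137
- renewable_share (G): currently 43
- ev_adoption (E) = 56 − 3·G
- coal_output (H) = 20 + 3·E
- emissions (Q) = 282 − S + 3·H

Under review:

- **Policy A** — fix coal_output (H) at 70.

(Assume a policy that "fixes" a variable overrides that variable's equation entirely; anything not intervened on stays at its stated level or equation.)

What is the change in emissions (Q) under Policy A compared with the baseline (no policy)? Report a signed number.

807

Baseline:
  S = 137
  G = 43
  E = 56 − 3·43 = -73
  H = 20 + 3·(-73) = -199
  Q = 282 − 137 + 3·(-199) = -452
Policy A (H := 70):
  S = 137
  G = 43
  E = 56 − 3·43 = -73
  H = 70
  Q = 282 − 137 + 3·70 = 355
Change in Q: 355 − (-452) = 807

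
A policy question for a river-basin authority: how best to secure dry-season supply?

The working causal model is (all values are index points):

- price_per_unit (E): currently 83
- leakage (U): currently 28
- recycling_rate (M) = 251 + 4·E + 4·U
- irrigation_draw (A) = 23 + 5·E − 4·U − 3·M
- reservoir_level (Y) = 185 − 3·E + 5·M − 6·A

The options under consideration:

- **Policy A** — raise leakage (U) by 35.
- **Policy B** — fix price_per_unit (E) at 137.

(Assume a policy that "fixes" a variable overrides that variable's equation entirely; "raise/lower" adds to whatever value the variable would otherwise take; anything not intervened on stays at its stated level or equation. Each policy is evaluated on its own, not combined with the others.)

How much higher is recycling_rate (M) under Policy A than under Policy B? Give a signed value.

-76

Policy A (U + 35):
  E = 83
  U = 28 + 35 = 63
  M = 251 + 4·83 + 4·63 = 835
Policy B (E := 137):
  E = 137
  U = 28
  M = 251 + 4·137 + 4·28 = 911
M: 835 − 911 = -76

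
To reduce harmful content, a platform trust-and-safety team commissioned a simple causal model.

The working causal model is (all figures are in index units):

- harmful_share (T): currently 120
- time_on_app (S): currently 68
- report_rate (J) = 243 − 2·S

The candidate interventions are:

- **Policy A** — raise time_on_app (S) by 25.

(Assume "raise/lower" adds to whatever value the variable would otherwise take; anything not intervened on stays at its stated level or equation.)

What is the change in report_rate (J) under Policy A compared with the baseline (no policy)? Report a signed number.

Baseline:
  S = 68
  J = 243 − 2·68 = 107
Policy A (S + 25):
  S = 68 + 25 = 93
  J = 243 − 2·93 = 57
Change in J: 57 − 107 = -50

-50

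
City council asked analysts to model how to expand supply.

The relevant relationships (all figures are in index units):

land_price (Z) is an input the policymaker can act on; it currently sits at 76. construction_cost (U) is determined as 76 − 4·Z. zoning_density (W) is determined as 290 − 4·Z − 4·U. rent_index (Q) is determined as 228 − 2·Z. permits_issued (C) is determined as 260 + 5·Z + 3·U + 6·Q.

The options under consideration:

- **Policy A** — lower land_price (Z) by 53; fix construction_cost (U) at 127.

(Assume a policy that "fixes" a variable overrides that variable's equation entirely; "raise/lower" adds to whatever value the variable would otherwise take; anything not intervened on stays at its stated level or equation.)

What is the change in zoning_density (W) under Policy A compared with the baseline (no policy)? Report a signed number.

Baseline:
  Z = 76
  U = 76 − 4·76 = -228
  W = 290 − 4·76 − 4·(-228) = 898
Policy A (Z − 53, U := 127):
  Z = 76 − 53 = 23
  U = 127
  W = 290 − 4·23 − 4·127 = -310
Change in W: -310 − 898 = -1208

-1208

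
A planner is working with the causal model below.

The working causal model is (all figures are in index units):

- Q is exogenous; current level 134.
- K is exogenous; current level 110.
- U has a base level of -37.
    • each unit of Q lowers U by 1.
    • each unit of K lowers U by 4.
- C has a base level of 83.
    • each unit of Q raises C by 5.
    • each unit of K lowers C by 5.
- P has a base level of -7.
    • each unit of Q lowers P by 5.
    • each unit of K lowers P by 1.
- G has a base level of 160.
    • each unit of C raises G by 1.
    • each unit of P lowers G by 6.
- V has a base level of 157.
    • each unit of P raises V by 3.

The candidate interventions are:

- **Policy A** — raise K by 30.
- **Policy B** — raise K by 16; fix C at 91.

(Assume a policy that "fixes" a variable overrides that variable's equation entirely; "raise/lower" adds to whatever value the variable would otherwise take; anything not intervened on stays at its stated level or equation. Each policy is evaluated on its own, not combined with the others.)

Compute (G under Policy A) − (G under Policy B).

Policy A (K + 30):
  Q = 134
  K = 110 + 30 = 140
  C = 83 + 5·134 − 5·140 = 53
  P = -7 − 5·134 − 140 = -817
  G = 160 + 53 − 6·(-817) = 5115
Policy B (K + 16, C := 91):
  Q = 134
  K = 110 + 16 = 126
  C = 91
  P = -7 − 5·134 − 126 = -803
  G = 160 + 91 − 6·(-803) = 5069
G: 5115 − 5069 = 46

46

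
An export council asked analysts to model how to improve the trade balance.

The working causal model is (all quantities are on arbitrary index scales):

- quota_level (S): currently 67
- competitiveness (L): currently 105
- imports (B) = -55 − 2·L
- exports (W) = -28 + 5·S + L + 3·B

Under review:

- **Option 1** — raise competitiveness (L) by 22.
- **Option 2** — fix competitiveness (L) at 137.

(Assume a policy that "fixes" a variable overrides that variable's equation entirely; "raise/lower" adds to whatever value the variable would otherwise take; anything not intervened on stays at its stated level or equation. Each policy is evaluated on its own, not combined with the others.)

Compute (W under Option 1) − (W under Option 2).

Option 1 (L + 22):
  S = 67
  L = 105 + 22 = 127
  B = -55 − 2·127 = -309
  W = -28 + 5·67 + 127 + 3·(-309) = -493
Option 2 (L := 137):
  S = 67
  L = 137
  B = -55 − 2·137 = -329
  W = -28 + 5·67 + 137 + 3·(-329) = -543
W: -493 − (-543) = 50

50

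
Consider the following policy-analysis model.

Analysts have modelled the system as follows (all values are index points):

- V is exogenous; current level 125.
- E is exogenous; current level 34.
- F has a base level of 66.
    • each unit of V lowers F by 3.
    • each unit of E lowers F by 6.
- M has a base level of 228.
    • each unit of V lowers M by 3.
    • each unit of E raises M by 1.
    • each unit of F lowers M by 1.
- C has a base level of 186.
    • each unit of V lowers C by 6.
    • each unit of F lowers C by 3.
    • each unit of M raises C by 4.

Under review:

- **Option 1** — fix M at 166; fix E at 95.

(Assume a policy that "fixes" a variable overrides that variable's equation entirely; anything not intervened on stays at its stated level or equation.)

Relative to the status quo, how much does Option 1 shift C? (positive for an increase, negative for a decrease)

Baseline:
  V = 125
  E = 34
  F = 66 − 3·125 − 6·34 = -513
  M = 228 − 3·125 + 34 − (-513) = 400
  C = 186 − 6·125 − 3·(-513) + 4·400 = 2575
Option 1 (M := 166, E := 95):
  V = 125
  E = 95
  F = 66 − 3·125 − 6·95 = -879
  M = 166
  C = 186 − 6·125 − 3·(-879) + 4·166 = 2737
Change in C: 2737 − 2575 = 162

162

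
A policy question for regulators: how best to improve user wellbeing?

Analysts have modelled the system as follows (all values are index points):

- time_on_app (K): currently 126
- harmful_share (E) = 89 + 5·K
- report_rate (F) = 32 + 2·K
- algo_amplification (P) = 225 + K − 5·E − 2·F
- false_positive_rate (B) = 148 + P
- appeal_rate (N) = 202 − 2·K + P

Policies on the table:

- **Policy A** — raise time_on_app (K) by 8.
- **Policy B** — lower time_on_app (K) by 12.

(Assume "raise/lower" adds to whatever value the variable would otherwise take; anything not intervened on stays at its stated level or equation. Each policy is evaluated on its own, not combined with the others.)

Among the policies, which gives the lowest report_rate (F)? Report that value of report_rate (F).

Policy A (K + 8):
  K = 126 + 8 = 134
  F = 32 + 2·134 = 300
Policy B (K − 12):
  K = 126 − 12 = 114
  F = 32 + 2·114 = 260
Comparing — Policy A: F=300, Policy B: F=260. Lowest is 260 (Policy B).

260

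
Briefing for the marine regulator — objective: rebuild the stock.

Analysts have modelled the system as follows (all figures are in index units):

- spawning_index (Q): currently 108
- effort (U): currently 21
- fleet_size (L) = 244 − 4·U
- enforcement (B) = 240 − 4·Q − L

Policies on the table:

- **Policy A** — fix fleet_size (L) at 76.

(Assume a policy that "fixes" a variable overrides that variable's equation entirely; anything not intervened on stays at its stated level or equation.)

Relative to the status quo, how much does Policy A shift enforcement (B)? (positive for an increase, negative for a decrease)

Baseline:
  Q = 108
  U = 21
  L = 244 − 4·21 = 160
  B = 240 − 4·108 − 160 = -352
Policy A (L := 76):
  Q = 108
  U = 21
  L = 76
  B = 240 − 4·108 − 76 = -268
Change in B: -268 − (-352) = 84

84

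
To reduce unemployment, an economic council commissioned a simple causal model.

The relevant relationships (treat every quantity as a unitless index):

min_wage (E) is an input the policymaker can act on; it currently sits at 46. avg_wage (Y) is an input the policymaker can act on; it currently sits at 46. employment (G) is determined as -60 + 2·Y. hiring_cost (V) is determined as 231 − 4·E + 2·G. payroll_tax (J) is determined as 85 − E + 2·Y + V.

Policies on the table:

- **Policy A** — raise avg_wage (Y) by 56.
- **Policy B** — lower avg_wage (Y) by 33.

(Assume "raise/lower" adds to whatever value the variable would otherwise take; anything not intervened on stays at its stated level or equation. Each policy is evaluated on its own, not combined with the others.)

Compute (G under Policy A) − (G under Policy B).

178

Policy A (Y + 56):
  Y = 46 + 56 = 102
  G = -60 + 2·102 = 144
Policy B (Y − 33):
  Y = 46 − 33 = 13
  G = -60 + 2·13 = -34
G: 144 − (-34) = 178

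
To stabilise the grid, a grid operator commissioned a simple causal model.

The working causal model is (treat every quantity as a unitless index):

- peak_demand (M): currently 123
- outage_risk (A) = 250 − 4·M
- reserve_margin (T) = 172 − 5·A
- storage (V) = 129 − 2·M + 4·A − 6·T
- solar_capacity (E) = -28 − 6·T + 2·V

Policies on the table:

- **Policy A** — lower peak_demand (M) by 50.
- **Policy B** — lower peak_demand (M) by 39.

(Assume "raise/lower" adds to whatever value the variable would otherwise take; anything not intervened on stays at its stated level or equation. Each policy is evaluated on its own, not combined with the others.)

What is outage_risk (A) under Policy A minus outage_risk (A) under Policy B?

Policy A (M − 50):
  M = 123 − 50 = 73
  A = 250 − 4·73 = -42
Policy B (M − 39):
  M = 123 − 39 = 84
  A = 250 − 4·84 = -86
A: -42 − (-86) = 44

44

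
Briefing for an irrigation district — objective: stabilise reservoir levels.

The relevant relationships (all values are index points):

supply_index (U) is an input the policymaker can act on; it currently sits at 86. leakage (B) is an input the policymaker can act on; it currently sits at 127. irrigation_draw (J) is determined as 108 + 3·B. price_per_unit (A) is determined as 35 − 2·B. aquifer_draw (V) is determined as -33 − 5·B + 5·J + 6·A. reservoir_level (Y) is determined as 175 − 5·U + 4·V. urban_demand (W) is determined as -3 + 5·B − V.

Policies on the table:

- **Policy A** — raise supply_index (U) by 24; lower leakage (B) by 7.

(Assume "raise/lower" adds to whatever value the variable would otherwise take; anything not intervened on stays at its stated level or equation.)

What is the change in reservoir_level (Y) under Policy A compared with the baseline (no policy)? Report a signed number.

Baseline:
  U = 86
  B = 127
  J = 108 + 3·127 = 489
  A = 35 − 2·127 = -219
  V = -33 − 5·127 + 5·489 + 6·(-219) = 463
  Y = 175 − 5·86 + 4·463 = 1597
Policy A (U + 24, B − 7):
  U = 86 + 24 = 110
  B = 127 − 7 = 120
  J = 108 + 3·120 = 468
  A = 35 − 2·120 = -205
  V = -33 − 5·120 + 5·468 + 6·(-205) = 477
  Y = 175 − 5·110 + 4·477 = 1533
Change in Y: 1533 − 1597 = -64

-64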